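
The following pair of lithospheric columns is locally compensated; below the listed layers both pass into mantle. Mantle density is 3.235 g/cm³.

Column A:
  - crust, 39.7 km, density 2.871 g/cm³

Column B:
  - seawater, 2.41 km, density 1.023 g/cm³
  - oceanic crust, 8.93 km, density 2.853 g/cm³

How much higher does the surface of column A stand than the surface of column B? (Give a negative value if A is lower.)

For any compensation level in the mantle, the mantle terms cancel and isostasy reduces to e = (Σt_A − Σt_B) − (Σ(ρt)_A − Σ(ρt)_B) / ρ_m.
Σt_A = 39.7 km; Σt_B = 11.34 km; Σ(ρt)_A = 113.9787; Σ(ρt)_B = 27.94272 (in km·g/cm³).
e = (39.7 − 11.34) − (113.9787 − 27.94272) / 3.235 = 1.76 km.

1.76 km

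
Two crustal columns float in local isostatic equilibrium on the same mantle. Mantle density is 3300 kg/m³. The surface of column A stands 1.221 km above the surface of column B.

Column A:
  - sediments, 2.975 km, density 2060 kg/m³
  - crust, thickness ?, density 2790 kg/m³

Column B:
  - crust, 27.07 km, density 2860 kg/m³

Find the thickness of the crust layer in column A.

Take the compensation level at the base of the deeper column (depth z_c below the surface of column A) and equate Σ ρ_i t_i down to z_c; mantle fills any gap and the z_c terms cancel.
Column A: 2.975×2060 + x×2790 + (z_c − 2.975 − x)×3300
Column B: 1.221×0 + 27.07×2860 + (z_c − 1.221 − 27.07)×3300
The z_c×3300 term appears on both sides and cancels. Collect the known terms of each column as K = Σ(ρt)_known − 3300 × (depth of known layers): K_A = 6128.5 − 3300×2.975 = −3689; K_B = 77420.2 − 3300×(1.221 + 27.07) = −15940.1.
Balance: K_A − x×(3300 − 2790) = K_B, so x = (K_A − K_B)/(3300 − 2790) = 12251.1/510 = 24 km.

24 km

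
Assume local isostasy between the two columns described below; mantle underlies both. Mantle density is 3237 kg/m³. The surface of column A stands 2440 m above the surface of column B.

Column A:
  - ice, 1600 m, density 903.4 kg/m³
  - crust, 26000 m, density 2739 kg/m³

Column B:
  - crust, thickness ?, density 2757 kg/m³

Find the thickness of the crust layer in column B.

18300 m

Take the compensation level at the base of the deeper column (depth z_c below the surface of column A) and equate Σ ρ_i t_i down to z_c; mantle fills any gap and the z_c terms cancel.
Column A: 1600×903.4 + 26000×2739 + (z_c − 27600)×3237
Column B: 2440×0 + x×2757 + (z_c − 2440 − 0 − x)×3237
The z_c×3237 term appears on both sides and cancels. Collect the known terms of each column as K = Σ(ρt)_known − 3237 × (depth of known layers): K_A = 72659440 − 3237×27600 = −16681760; K_B = 0 − 3237×(2440 + 0) = −7898280.
Balance: K_A = K_B − x×(3237 − 2757), so x = (K_B − K_A)/(3237 − 2757) = 8783480/480 = 18300 m.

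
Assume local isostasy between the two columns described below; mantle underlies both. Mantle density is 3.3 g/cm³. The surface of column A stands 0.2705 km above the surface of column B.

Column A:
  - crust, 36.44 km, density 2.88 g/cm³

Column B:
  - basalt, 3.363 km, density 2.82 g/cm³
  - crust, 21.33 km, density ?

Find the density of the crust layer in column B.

Take the compensation level at the base of the deeper column (depth z_c below the surface of column A) and equate Σ ρ_i t_i down to z_c; mantle fills any gap and the z_c terms cancel.
Column A: 36.44×2.88 + (z_c − 36.44)×3.3
Column B: 0.2705×0 + 3.363×2.82 + 21.33×ρ + (z_c − 0.2705 − 24.693)×3.3
The z_c×3.3 term appears on both sides and cancels. Collect the known terms of each column as K = Σ(ρt)_known − 3.3 × (depth of known layers): K_A = 104.9472 − 3.3×36.44 = −15.3048; K_B = 9.48366 − 3.3×(0.2705 + 24.693) = −72.89589.
Balance: K_A = K_B + 21.33×ρ, so ρ = (K_A − K_B)/21.33 = 57.5911/21.33 = 2.7 g/cm³.

2.7 g/cm³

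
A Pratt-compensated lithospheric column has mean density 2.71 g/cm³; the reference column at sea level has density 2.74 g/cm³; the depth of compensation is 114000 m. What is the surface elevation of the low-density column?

ρ_ref D = ρ (D + h) → h = D (ρ_ref − ρ)/ρ.
h = 114000 m × (2.74 − 2.71)/2.71 = 1260 m.

1260 m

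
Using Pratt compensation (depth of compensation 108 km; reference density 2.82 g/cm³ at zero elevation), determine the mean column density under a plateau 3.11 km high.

Pratt balance: ρ_ref D = ρ (D + h).
ρ = ρ_ref D/(D + h) = 2.82 × 108 km/(108 km + 3.11 km) = 2.74 g/cm³.

2.74 g/cm³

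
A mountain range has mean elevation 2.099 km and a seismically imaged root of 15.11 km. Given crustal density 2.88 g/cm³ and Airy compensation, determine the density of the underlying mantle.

3.28 g/cm³

Airy balance: ρ_c h = (ρ_m − ρ_c) r → ρ_m = ρ_c (1 + h/r).
ρ_m = 2.88 × (1 + 2.099 km/15.11 km) = 3.28 g/cm³.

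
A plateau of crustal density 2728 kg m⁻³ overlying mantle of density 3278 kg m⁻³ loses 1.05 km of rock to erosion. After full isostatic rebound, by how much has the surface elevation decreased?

0.176 km

Rebound u = e ρ_c/ρ_m = 1.05 km × 2728/3278 = 0.8738 km.
Net surface drop = e − u = 1.05 km − 0.8738 km = e (ρ_m − ρ_c)/ρ_m = 0.176 km.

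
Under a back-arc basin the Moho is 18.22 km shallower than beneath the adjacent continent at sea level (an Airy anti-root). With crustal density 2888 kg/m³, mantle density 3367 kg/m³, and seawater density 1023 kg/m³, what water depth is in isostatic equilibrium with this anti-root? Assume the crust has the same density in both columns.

Replacing a thickness d of crust by seawater at the top must be balanced by replacing crust with mantle at the base: d (ρ_c − ρ_w) = a (ρ_m − ρ_c).
d = a (ρ_m − ρ_c)/(ρ_c − ρ_w) = 18.22 km × 479/1865 = 4.68 km.

4.68 km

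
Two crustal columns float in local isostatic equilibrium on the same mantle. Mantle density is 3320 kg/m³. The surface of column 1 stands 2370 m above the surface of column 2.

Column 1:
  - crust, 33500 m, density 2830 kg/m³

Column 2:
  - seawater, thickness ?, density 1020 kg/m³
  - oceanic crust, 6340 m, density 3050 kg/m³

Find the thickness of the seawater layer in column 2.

Take the compensation level at the base of the deeper column (depth z_c below the surface of column 1) and equate Σ ρ_i t_i down to z_c; mantle fills any gap and the z_c terms cancel.
Column 1: 33500×2830 + (z_c − 33500)×3320
Column 2: 2370×0 + x×1020 + 6340×3050 + (z_c − 2370 − 6340 − x)×3320
The z_c×3320 term appears on both sides and cancels. Collect the known terms of each column as K = Σ(ρt)_known − 3320 × (depth of known layers): K_1 = 94805000 − 3320×33500 = −16415000; K_2 = 19337000 − 3320×(2370 + 6340) = −9580200.
Balance: K_1 = K_2 − x×(3320 − 1020), so x = (K_2 − K_1)/(3320 − 1020) = 6834800/2300 = 2970 m.

2970 m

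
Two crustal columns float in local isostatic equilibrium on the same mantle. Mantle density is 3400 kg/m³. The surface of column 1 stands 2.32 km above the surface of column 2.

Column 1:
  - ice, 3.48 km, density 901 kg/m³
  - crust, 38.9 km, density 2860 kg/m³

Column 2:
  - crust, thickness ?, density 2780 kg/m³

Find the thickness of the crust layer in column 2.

Take the compensation level at the base of the deeper column (depth z_c below the surface of column 1) and equate Σ ρ_i t_i down to z_c; mantle fills any gap and the z_c terms cancel.
Column 1: 3.48×901 + 38.9×2860 + (z_c − 42.38)×3400
Column 2: 2.32×0 + x×2780 + (z_c − 2.32 − 0 − x)×3400
The z_c×3400 term appears on both sides and cancels. Collect the known terms of each column as K = Σ(ρt)_known − 3400 × (depth of known layers): K_1 = 114389.48 − 3400×42.38 = −29702.52; K_2 = 0 − 3400×(2.32 + 0) = −7888.
Balance: K_1 = K_2 − x×(3400 − 2780), so x = (K_2 − K_1)/(3400 − 2780) = 21814.5/620 = 35.2 km.

35.2 km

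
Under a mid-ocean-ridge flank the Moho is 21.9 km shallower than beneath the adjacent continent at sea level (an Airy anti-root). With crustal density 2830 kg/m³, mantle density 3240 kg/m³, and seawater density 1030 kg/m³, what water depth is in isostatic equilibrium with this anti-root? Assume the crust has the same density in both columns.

4.99 km

Replacing a thickness d of crust by seawater at the top must be balanced by replacing crust with mantle at the base: d (ρ_c − ρ_w) = a (ρ_m − ρ_c).
d = a (ρ_m − ρ_c)/(ρ_c − ρ_w) = 21.9 km × 410/1800 = 4.99 km.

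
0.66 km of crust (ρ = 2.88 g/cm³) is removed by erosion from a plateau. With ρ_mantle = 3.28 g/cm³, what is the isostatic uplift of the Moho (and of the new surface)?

Unloading: uplift u = e ρ_c/ρ_m = 0.66 km × 2.88/3.28 = 0.58 km.

0.58 km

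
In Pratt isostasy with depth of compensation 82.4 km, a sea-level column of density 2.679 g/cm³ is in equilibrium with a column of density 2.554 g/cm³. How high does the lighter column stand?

ρ_ref D = ρ (D + h) → h = D (ρ_ref − ρ)/ρ.
h = 82.4 km × (2.679 − 2.554)/2.554 = 4.03 km.

4.03 km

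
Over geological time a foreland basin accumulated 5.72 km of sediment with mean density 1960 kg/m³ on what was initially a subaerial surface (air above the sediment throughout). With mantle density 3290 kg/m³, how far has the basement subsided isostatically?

Subaerial load: s = t ρ_sed / ρ_m = 5.72 km × 1960/3290 = 3.41 km.

3.41 km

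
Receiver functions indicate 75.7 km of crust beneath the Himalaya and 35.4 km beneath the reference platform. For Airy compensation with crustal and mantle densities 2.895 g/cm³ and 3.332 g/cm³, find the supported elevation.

5.29 km

Excess crust Δ = 75.7 km − 35.4 km = 40.3 km, split between elevation h and root r with h + r = Δ.
Airy balance ρ_c h = (ρ_m − ρ_c) r gives r = h ρ_c/(ρ_m − ρ_c), so h (1 + ρ_c/(ρ_m − ρ_c)) = Δ, i.e. h = Δ (ρ_m − ρ_c)/ρ_m.
h = 40.3 km × 0.437/3.332 = 5.29 km.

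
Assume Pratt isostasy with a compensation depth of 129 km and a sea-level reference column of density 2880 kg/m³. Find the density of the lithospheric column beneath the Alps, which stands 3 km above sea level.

Pratt balance: ρ_ref D = ρ (D + h).
ρ = ρ_ref D/(D + h) = 2880 × 129 km/(129 km + 3 km) = 2810 kg/m³.

2810 kg/m³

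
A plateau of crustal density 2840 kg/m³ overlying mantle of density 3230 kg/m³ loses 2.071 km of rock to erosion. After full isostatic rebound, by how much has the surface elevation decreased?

Rebound u = e ρ_c/ρ_m = 2.071 km × 2840/3230 = 1.821 km.
Net surface drop = e − u = 2.071 km − 1.821 km = e (ρ_m − ρ_c)/ρ_m = 0.25 km.

0.25 km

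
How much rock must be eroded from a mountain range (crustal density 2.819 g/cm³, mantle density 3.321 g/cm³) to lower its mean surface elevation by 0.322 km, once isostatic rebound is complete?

Net drop Δ = e − u = e − e ρ_c/ρ_m = e (ρ_m − ρ_c)/ρ_m.
e = Δ ρ_m/(ρ_m − ρ_c) = 0.322 km × 3.321/0.502 = 2.13 km.

2.13 km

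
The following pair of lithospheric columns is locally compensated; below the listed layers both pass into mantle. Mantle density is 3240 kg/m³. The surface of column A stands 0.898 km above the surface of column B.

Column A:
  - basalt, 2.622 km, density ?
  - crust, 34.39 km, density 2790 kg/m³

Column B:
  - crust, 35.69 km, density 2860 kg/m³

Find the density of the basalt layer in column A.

Take the compensation level at the base of the deeper column (depth z_c below the surface of column A) and equate Σ ρ_i t_i down to z_c; mantle fills any gap and the z_c terms cancel.
Column A: 2.622×ρ + 34.39×2790 + (z_c − 37.012)×3240
Column B: 0.898×0 + 35.69×2860 + (z_c − 0.898 − 35.69)×3240
The z_c×3240 term appears on both sides and cancels. Collect the known terms of each column as K = Σ(ρt)_known − 3240 × (depth of known layers): K_A = 95948.1 − 3240×37.012 = −23970.78; K_B = 102073.4 − 3240×(0.898 + 35.69) = −16471.72.
Balance: K_A + 2.622×ρ = K_B, so ρ = (K_B − K_A)/2.622 = 7499.06/2.622 = 2860 kg/m³.

2860 kg/m³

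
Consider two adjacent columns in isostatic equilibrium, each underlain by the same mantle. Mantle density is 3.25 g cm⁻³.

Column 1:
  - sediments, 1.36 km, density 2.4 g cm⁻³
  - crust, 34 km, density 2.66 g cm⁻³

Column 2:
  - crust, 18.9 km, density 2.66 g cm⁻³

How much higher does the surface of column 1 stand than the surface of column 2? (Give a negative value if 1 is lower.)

For any compensation level in the mantle, the mantle terms cancel and isostasy reduces to e = (Σt_1 − Σt_2) − (Σ(ρt)_1 − Σ(ρt)_2) / ρ_m.
Σt_1 = 35.36 km; Σt_2 = 18.9 km; Σ(ρt)_1 = 93.704; Σ(ρt)_2 = 50.274 (in km·g cm⁻³).
e = (35.36 − 18.9) − (93.704 − 50.274) / 3.25 = 3.1 km.

3.1 km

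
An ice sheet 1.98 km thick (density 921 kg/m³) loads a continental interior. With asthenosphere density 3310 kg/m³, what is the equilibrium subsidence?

Balancing pressure at the compensation depth: the ice load ρ_ice t is balanced by mantle displaced below, ρ_m s.
s = t ρ_ice / ρ_m = 1.98 km × 921/3310 = 0.551 km.

0.551 km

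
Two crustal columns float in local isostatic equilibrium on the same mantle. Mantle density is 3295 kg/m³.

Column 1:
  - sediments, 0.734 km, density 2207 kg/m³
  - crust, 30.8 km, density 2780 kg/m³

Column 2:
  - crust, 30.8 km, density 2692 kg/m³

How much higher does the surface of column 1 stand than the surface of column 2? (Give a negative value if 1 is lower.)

−0.58 km

For any compensation level in the mantle, the mantle terms cancel and isostasy reduces to e = (Σt_1 − Σt_2) − (Σ(ρt)_1 − Σ(ρt)_2) / ρ_m.
Σt_1 = 31.534 km; Σt_2 = 30.8 km; Σ(ρt)_1 = 87243.938; Σ(ρt)_2 = 82913.6 (in km·kg/m³).
e = (31.534 − 30.8) − (87243.938 − 82913.6) / 3295 = −0.58 km.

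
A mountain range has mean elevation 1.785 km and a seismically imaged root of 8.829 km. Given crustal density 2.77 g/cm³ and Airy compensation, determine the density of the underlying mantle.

Airy balance: ρ_c h = (ρ_m − ρ_c) r → ρ_m = ρ_c (1 + h/r).
ρ_m = 2.77 × (1 + 1.785 km/8.829 km) = 3.33 g/cm³.

3.33 g/cm³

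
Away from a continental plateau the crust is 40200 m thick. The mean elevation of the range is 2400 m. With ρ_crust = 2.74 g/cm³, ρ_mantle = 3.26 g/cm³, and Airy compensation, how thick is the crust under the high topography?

55200 m

Root depth r = h ρ_c / (ρ_m − ρ_c) = 2400 m × 2.74 / 0.52 = 12650 m.
Total thickness = T + h + r = 40200 m + 2400 m + 12650 m = 55200 m.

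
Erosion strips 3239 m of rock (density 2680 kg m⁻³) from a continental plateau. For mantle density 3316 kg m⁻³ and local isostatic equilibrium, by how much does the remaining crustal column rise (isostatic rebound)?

Unloading: uplift u = e ρ_c/ρ_m = 3239 m × 2680/3316 = 2620 m.

2620 m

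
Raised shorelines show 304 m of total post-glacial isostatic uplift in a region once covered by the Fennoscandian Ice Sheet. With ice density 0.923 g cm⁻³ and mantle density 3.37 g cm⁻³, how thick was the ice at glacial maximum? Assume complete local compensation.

u = t ρ_ice/ρ_m → t = u ρ_m/ρ_ice = 304 m × 3.37/0.923 = 1110 m.

1110 m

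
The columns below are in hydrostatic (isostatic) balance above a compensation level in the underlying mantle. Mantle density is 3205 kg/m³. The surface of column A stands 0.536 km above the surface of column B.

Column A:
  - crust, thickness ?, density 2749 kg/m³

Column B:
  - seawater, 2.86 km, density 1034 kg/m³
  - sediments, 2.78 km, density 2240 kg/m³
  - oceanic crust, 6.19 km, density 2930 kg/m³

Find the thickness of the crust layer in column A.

27 km

Take the compensation level at the base of the deeper column (depth z_c below the surface of column A) and equate Σ ρ_i t_i down to z_c; mantle fills any gap and the z_c terms cancel.
Column A: x×2749 + (z_c − 0 − x)×3205
Column B: 0.536×0 + 2.86×1034 + 2.78×2240 + 6.19×2930 + (z_c − 0.536 − 11.83)×3205
The z_c×3205 term appears on both sides and cancels. Collect the known terms of each column as K = Σ(ρt)_known − 3205 × (depth of known layers): K_A = 0 − 3205×0 = 0; K_B = 27321.14 − 3205×(0.536 + 11.83) = −12311.89.
Balance: K_A − x×(3205 − 2749) = K_B, so x = (K_A − K_B)/(3205 − 2749) = 12311.9/456 = 27 km.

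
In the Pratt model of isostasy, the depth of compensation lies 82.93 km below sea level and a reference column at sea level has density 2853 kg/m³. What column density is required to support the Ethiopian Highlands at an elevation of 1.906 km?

2790 kg/m³

Pratt balance: ρ_ref D = ρ (D + h).
ρ = ρ_ref D/(D + h) = 2853 × 82.93 km/(82.93 km + 1.906 km) = 2790 kg/m³.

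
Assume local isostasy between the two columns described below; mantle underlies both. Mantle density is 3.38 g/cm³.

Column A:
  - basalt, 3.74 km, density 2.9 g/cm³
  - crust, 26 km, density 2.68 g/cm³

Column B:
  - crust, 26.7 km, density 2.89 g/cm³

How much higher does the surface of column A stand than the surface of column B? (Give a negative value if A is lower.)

2.05 km

For any compensation level in the mantle, the mantle terms cancel and isostasy reduces to e = (Σt_A − Σt_B) − (Σ(ρt)_A − Σ(ρt)_B) / ρ_m.
Σt_A = 29.74 km; Σt_B = 26.7 km; Σ(ρt)_A = 80.526; Σ(ρt)_B = 77.163 (in km·g/cm³).
e = (29.74 − 26.7) − (80.526 − 77.163) / 3.38 = 2.05 km.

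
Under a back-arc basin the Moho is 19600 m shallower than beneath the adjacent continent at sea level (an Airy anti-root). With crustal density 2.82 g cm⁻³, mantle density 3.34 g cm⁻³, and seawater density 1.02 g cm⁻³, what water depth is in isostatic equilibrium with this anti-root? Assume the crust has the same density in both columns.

Replacing a thickness d of crust by seawater at the top must be balanced by replacing crust with mantle at the base: d (ρ_c − ρ_w) = a (ρ_m − ρ_c).
d = a (ρ_m − ρ_c)/(ρ_c − ρ_w) = 19600 m × 0.52/1.8 = 5660 m.

5660 m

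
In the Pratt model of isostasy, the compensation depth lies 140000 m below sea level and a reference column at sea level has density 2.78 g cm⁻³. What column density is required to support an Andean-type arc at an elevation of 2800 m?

Pratt balance: ρ_ref D = ρ (D + h).
ρ = ρ_ref D/(D + h) = 2.78 × 140000 m/(140000 m + 2800 m) = 2.73 g cm⁻³.

2.73 g cm⁻³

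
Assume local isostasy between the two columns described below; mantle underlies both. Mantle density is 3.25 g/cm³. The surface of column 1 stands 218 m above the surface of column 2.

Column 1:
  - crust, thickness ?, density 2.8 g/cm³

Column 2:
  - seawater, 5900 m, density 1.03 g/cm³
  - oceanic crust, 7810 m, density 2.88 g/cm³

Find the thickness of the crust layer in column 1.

Take the compensation level at the base of the deeper column (depth z_c below the surface of column 1) and equate Σ ρ_i t_i down to z_c; mantle fills any gap and the z_c terms cancel.
Column 1: x×2.8 + (z_c − 0 − x)×3.25
Column 2: 218×0 + 5900×1.03 + 7810×2.88 + (z_c − 218 − 13710)×3.25
The z_c×3.25 term appears on both sides and cancels. Collect the known terms of each column as K = Σ(ρt)_known − 3.25 × (depth of known layers): K_1 = 0 − 3.25×0 = 0; K_2 = 28569.8 − 3.25×(218 + 13710) = −16696.2.
Balance: K_1 − x×(3.25 − 2.8) = K_2, so x = (K_1 − K_2)/(3.25 − 2.8) = 16696.2/0.45 = 37100 m.

37100 m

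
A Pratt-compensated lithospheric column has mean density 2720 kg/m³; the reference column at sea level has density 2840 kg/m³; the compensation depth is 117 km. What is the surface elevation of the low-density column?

5.16 km

ρ_ref D = ρ (D + h) → h = D (ρ_ref − ρ)/ρ.
h = 117 km × (2840 − 2720)/2720 = 5.16 km.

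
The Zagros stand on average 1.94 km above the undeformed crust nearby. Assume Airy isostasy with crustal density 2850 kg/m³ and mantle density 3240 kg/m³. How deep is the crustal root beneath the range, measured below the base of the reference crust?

Isostatic balance requires: the weight of the topography is balanced by the buoyancy of the root, ρ_c h = (ρ_m − ρ_c) r.
r = h · ρ_c / (ρ_m − ρ_c) = 1.94 km × 2850 / (3240 − 2850) = 14.2 km.

14.2 km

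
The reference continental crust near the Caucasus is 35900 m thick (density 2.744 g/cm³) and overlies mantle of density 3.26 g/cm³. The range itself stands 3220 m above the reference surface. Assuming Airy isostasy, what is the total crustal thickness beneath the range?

56200 m

Root depth r = h ρ_c / (ρ_m − ρ_c) = 3220 m × 2.744 / 0.516 = 17120 m.
Total thickness = T + h + r = 35900 m + 3220 m + 17120 m = 56200 m.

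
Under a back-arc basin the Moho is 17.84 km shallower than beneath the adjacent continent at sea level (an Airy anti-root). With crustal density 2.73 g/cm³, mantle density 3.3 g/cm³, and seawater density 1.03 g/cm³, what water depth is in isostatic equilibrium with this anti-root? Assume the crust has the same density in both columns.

Replacing a thickness d of crust by seawater at the top must be balanced by replacing crust with mantle at the base: d (ρ_c − ρ_w) = a (ρ_m − ρ_c).
d = a (ρ_m − ρ_c)/(ρ_c − ρ_w) = 17.84 km × 0.57/1.7 = 5.98 km.

5.98 km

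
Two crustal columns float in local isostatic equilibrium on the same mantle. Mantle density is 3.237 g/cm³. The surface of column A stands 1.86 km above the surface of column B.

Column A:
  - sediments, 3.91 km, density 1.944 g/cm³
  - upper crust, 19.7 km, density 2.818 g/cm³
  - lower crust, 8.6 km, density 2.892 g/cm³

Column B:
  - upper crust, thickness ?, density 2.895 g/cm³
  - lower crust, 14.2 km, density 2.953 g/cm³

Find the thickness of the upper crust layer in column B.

18.2 km

Take the compensation level at the base of the deeper column (depth z_c below the surface of column A) and equate Σ ρ_i t_i down to z_c; mantle fills any gap and the z_c terms cancel.
Column A: 3.91×1.944 + 19.7×2.818 + 8.6×2.892 + (z_c − 32.21)×3.237
Column B: 1.86×0 + x×2.895 + 14.2×2.953 + (z_c − 1.86 − 14.2 − x)×3.237
The z_c×3.237 term appears on both sides and cancels. Collect the known terms of each column as K = Σ(ρt)_known − 3.237 × (depth of known layers): K_A = 87.98684 − 3.237×32.21 = −16.27693; K_B = 41.9326 − 3.237×(1.86 + 14.2) = −10.05362.
Balance: K_A = K_B − x×(3.237 − 2.895), so x = (K_B − K_A)/(3.237 − 2.895) = 6.22331/0.342 = 18.2 km.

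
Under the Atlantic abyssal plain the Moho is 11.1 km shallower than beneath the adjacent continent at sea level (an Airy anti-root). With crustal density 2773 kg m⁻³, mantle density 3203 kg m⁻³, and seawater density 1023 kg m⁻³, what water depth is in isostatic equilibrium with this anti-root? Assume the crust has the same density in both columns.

2.73 km

Replacing a thickness d of crust by seawater at the top must be balanced by replacing crust with mantle at the base: d (ρ_c − ρ_w) = a (ρ_m − ρ_c).
d = a (ρ_m − ρ_c)/(ρ_c − ρ_w) = 11.1 km × 430/1750 = 2.73 km.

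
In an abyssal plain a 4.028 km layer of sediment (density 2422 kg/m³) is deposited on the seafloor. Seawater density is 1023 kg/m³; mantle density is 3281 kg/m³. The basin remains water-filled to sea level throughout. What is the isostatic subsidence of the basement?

2.5 km

Submarine loading: the sediment displaces seawater, and the subsidence is in turn flooded, so s (ρ_m − ρ_w) = t (ρ_sed − ρ_w).
s = 4.028 km × (2422 − 1023) / (3281 − 1023) = 2.5 km.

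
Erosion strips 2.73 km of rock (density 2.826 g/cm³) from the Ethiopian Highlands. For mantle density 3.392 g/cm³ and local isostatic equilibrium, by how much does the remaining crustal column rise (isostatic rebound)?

2.27 km

Unloading: uplift u = e ρ_c/ρ_m = 2.73 km × 2.826/3.392 = 2.27 km.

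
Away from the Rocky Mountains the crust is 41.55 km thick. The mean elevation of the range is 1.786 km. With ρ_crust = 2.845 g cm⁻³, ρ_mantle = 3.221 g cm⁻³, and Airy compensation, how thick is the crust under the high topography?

Root depth r = h ρ_c / (ρ_m − ρ_c) = 1.786 km × 2.845 / 0.376 = 13.51 km.
Total thickness = T + h + r = 41.55 km + 1.786 km + 13.51 km = 56.8 km.

56.8 km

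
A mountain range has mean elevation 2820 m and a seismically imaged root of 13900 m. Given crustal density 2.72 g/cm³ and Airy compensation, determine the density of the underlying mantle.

Airy balance: ρ_c h = (ρ_m − ρ_c) r → ρ_m = ρ_c (1 + h/r).
ρ_m = 2.72 × (1 + 2820 m/13900 m) = 3.27 g/cm³.

3.27 g/cm³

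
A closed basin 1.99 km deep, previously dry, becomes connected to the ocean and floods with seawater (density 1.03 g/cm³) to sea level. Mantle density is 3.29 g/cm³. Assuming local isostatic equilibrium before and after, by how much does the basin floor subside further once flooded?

0.907 km

After flooding the water column is d + s deep. Its weight must equal the weight of mantle displaced by the extra subsidence s: (d + s) ρ_w = s ρ_m.
s = d ρ_w / (ρ_m − ρ_w) = 1.99 km × 1.03/(3.29 − 1.03) = 0.907 km.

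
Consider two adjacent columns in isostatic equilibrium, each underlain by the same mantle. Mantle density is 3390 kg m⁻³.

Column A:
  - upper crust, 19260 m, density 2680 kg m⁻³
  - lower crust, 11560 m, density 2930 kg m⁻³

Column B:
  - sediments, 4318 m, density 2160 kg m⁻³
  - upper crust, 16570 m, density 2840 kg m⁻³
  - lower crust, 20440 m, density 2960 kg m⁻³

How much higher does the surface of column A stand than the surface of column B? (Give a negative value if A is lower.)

−1250 m

For any compensation level in the mantle, the mantle terms cancel and isostasy reduces to e = (Σt_A − Σt_B) − (Σ(ρt)_A − Σ(ρt)_B) / ρ_m.
Σt_A = 30820 m; Σt_B = 41328 m; Σ(ρt)_A = 85487600; Σ(ρt)_B = 116888080 (in m·kg m⁻³).
e = (30820 − 41328) − (85487600 − 116888080) / 3390 = −1250 m.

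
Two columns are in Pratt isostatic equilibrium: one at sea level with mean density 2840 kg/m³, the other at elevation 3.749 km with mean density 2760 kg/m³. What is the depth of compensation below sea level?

129 km

ρ_ref D = ρ (D + h) → D (ρ_ref − ρ) = ρ h.
D = ρ h/(ρ_ref − ρ) = 2760 × 3.749 km/(2840 − 2760) = 129 km.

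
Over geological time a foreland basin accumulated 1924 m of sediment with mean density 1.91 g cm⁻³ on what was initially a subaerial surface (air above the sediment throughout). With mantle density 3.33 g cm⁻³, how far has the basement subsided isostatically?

Subaerial load: s = t ρ_sed / ρ_m = 1924 m × 1.91/3.33 = 1100 m.

1100 m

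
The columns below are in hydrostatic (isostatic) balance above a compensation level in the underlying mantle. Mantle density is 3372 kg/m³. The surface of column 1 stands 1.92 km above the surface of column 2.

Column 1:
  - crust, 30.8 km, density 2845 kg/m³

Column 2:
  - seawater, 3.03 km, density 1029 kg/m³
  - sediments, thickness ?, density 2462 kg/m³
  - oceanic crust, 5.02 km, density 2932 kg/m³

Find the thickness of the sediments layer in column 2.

Take the compensation level at the base of the deeper column (depth z_c below the surface of column 1) and equate Σ ρ_i t_i down to z_c; mantle fills any gap and the z_c terms cancel.
Column 1: 30.8×2845 + (z_c − 30.8)×3372
Column 2: 1.92×0 + 3.03×1029 + x×2462 + 5.02×2932 + (z_c − 1.92 − 8.05 − x)×3372
The z_c×3372 term appears on both sides and cancels. Collect the known terms of each column as K = Σ(ρt)_known − 3372 × (depth of known layers): K_1 = 87626 − 3372×30.8 = −16231.6; K_2 = 17836.51 − 3372×(1.92 + 8.05) = −15782.33.
Balance: K_1 = K_2 − x×(3372 − 2462), so x = (K_2 − K_1)/(3372 − 2462) = 449.27/910 = 0.494 km.

0.494 km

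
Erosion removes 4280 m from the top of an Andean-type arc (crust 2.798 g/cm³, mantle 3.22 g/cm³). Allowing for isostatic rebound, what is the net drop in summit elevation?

561 m

Rebound u = e ρ_c/ρ_m = 4280 m × 2.798/3.22 = 3719 m.
Net surface drop = e − u = 4280 m − 3719 m = e (ρ_m − ρ_c)/ρ_m = 561 m.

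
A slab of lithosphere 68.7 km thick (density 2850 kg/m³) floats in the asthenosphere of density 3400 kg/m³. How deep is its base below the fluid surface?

57.6 km

Draft d = t ρ_obj/ρ_fluid = 68.7 km × 2850/3400 = 57.6 km.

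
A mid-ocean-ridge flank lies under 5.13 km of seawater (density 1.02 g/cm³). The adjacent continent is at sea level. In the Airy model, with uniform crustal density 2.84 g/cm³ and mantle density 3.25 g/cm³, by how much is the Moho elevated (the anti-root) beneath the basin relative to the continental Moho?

22.8 km

In Airy isostatic equilibrium: replacing crust with seawater at the top is compensated by replacing crust with mantle at the base: d (ρ_c − ρ_w) = a (ρ_m − ρ_c).
a = d (ρ_c − ρ_w)/(ρ_m − ρ_c) = 5.13 km × 1.82/0.41 = 22.8 km.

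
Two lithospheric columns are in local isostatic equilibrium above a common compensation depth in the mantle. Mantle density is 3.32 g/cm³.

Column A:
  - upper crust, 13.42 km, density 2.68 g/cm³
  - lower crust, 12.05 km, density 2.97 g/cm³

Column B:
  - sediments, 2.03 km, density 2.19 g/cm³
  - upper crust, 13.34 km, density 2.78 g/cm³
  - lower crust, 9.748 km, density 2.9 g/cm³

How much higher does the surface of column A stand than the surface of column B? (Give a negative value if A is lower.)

For any compensation level in the mantle, the mantle terms cancel and isostasy reduces to e = (Σt_A − Σt_B) − (Σ(ρt)_A − Σ(ρt)_B) / ρ_m.
Σt_A = 25.47 km; Σt_B = 25.118 km; Σ(ρt)_A = 71.7541; Σ(ρt)_B = 69.8001 (in km·g/cm³).
e = (25.47 − 25.118) − (71.7541 − 69.8001) / 3.32 = −0.237 km.

−0.237 km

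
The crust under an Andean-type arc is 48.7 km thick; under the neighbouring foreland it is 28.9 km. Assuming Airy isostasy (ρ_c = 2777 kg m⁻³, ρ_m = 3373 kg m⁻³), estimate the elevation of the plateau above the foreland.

Excess crust Δ = 48.7 km − 28.9 km = 19.8 km, split between elevation h and root r with h + r = Δ.
Airy balance ρ_c h = (ρ_m − ρ_c) r gives r = h ρ_c/(ρ_m − ρ_c), so h (1 + ρ_c/(ρ_m − ρ_c)) = Δ, i.e. h = Δ (ρ_m − ρ_c)/ρ_m.
h = 19.8 km × 596/3373 = 3.5 km.

3.5 km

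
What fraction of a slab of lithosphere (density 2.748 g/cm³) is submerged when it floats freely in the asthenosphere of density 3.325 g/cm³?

Submerged fraction = ρ_obj/ρ_fluid = 2.748/3.325 = 0.826.

0.826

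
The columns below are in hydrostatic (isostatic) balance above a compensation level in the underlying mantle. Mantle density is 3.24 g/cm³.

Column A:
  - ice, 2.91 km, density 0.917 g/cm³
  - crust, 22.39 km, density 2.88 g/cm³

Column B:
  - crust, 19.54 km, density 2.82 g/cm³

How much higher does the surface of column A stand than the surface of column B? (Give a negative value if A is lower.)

For any compensation level in the mantle, the mantle terms cancel and isostasy reduces to e = (Σt_A − Σt_B) − (Σ(ρt)_A − Σ(ρt)_B) / ρ_m.
Σt_A = 25.3 km; Σt_B = 19.54 km; Σ(ρt)_A = 67.15167; Σ(ρt)_B = 55.1028 (in km·g/cm³).
e = (25.3 − 19.54) − (67.15167 − 55.1028) / 3.24 = 2.04 km.

2.04 km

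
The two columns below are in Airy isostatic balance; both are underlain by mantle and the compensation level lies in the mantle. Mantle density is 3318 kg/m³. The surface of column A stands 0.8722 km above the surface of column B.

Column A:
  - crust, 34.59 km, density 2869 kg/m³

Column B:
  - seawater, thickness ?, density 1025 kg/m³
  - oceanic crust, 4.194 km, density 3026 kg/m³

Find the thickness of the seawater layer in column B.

Take the compensation level at the base of the deeper column (depth z_c below the surface of column A) and equate Σ ρ_i t_i down to z_c; mantle fills any gap and the z_c terms cancel.
Column A: 34.59×2869 + (z_c − 34.59)×3318
Column B: 0.8722×0 + x×1025 + 4.194×3026 + (z_c − 0.8722 − 4.194 − x)×3318
The z_c×3318 term appears on both sides and cancels. Collect the known terms of each column as K = Σ(ρt)_known − 3318 × (depth of known layers): K_A = 99238.71 − 3318×34.59 = −15530.91; K_B = 12691.044 − 3318×(0.8722 + 4.194) = −4118.6076.
Balance: K_A = K_B − x×(3318 − 1025), so x = (K_B − K_A)/(3318 − 1025) = 11412.3/2293 = 4.98 km.

4.98 km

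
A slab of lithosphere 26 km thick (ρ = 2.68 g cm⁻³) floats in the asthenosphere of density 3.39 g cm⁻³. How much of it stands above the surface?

5.45 km

Floating equilibrium: submerged depth d = t ρ_obj/ρ_fluid = 26 km × 2.68/3.39 = 20.55 km.
Freeboard = t − d = 26 km − 20.55 km = 5.45 km.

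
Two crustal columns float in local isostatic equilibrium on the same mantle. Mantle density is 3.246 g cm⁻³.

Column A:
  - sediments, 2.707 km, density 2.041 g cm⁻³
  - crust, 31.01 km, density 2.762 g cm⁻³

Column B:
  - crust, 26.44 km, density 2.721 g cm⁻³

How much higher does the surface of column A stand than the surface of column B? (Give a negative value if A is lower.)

For any compensation level in the mantle, the mantle terms cancel and isostasy reduces to e = (Σt_A − Σt_B) − (Σ(ρt)_A − Σ(ρt)_B) / ρ_m.
Σt_A = 33.717 km; Σt_B = 26.44 km; Σ(ρt)_A = 91.174607; Σ(ρt)_B = 71.94324 (in km·g cm⁻³).
e = (33.717 − 26.44) − (91.174607 − 71.94324) / 3.246 = 1.35 km.

1.35 km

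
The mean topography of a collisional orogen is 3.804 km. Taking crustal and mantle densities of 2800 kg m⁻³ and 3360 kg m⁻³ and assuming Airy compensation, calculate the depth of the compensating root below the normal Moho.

19 km

By Archimedes' principle applied to the lithosphere: the weight of the topography is balanced by the buoyancy of the root, ρ_c h = (ρ_m − ρ_c) r.
r = h · ρ_c / (ρ_m − ρ_c) = 3.804 km × 2800 / (3360 − 2800) = 19 km.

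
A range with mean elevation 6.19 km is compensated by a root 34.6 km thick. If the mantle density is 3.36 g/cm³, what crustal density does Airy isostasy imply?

2.85 g/cm³

ρ_c h = (ρ_m − ρ_c) r → ρ_c (h + r) = ρ_m r → ρ_c = ρ_m r / (h + r).
ρ_c = 3.36 × 34.6 km / (6.19 km + 34.6 km) = 2.85 g/cm³.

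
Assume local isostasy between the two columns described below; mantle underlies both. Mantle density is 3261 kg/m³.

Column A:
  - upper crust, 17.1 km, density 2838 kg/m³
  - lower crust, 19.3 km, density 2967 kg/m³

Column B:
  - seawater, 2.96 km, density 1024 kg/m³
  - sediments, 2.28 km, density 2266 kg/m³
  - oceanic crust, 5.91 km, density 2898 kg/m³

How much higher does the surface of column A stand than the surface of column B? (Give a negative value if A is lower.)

0.574 km

For any compensation level in the mantle, the mantle terms cancel and isostasy reduces to e = (Σt_A − Σt_B) − (Σ(ρt)_A − Σ(ρt)_B) / ρ_m.
Σt_A = 36.4 km; Σt_B = 11.15 km; Σ(ρt)_A = 105792.9; Σ(ρt)_B = 25324.7 (in km·kg/m³).
e = (36.4 − 11.15) − (105792.9 − 25324.7) / 3261 = 0.574 km.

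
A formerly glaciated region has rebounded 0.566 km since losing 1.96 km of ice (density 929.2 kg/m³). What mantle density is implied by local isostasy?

3220 kg/m³

ρ_m = ρ_ice t / u = 929.2 × 1.96 km/0.566 km = 3220 kg/m³.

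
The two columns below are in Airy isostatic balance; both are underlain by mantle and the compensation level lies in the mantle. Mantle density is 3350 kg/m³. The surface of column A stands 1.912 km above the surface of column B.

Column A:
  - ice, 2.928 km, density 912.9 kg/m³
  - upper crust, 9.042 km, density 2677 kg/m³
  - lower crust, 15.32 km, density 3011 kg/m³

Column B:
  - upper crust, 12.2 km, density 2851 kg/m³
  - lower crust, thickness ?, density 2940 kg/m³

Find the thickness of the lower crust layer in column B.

Take the compensation level at the base of the deeper column (depth z_c below the surface of column A) and equate Σ ρ_i t_i down to z_c; mantle fills any gap and the z_c terms cancel.
Column A: 2.928×912.9 + 9.042×2677 + 15.32×3011 + (z_c − 27.29)×3350
Column B: 1.912×0 + 12.2×2851 + x×2940 + (z_c − 1.912 − 12.2 − x)×3350
The z_c×3350 term appears on both sides and cancels. Collect the known terms of each column as K = Σ(ρt)_known − 3350 × (depth of known layers): K_A = 73006.9252 − 3350×27.29 = −18414.5748; K_B = 34782.2 − 3350×(1.912 + 12.2) = −12493.
Balance: K_A = K_B − x×(3350 − 2940), so x = (K_B − K_A)/(3350 − 2940) = 5921.57/410 = 14.4 km.

14.4 km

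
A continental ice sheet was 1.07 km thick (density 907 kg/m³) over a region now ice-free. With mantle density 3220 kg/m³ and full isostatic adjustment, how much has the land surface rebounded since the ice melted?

Removing the load lets mantle flow back in; uplift u satisfies ρ_ice t = ρ_m u.
u = t ρ_ice/ρ_m = 1.07 km × 907/3220 = 0.301 km.

0.301 km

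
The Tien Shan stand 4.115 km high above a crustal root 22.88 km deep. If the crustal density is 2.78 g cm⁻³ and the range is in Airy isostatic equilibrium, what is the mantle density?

Airy balance: ρ_c h = (ρ_m − ρ_c) r → ρ_m = ρ_c (1 + h/r).
ρ_m = 2.78 × (1 + 4.115 km/22.88 km) = 3.28 g cm⁻³.

3.28 g cm⁻³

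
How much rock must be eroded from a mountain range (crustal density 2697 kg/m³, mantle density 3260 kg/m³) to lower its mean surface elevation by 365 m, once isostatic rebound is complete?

Net drop Δ = e − u = e − e ρ_c/ρ_m = e (ρ_m − ρ_c)/ρ_m.
e = Δ ρ_m/(ρ_m − ρ_c) = 365 m × 3260/563 = 2110 m.

2110 m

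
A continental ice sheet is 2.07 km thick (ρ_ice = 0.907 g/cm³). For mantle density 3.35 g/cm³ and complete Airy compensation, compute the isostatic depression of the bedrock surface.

Balancing pressure at the compensation depth: the ice load ρ_ice t is balanced by mantle displaced below, ρ_m s.
s = t ρ_ice / ρ_m = 2.07 km × 0.907/3.35 = 0.56 km.

0.56 km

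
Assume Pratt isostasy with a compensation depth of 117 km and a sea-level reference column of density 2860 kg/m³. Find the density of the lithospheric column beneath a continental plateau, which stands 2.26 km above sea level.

Pratt balance: ρ_ref D = ρ (D + h).
ρ = ρ_ref D/(D + h) = 2860 × 117 km/(117 km + 2.26 km) = 2810 kg/m³.

2810 kg/m³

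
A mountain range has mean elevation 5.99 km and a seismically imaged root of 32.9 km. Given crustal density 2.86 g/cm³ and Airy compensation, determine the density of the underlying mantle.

3.38 g/cm³

Airy balance: ρ_c h = (ρ_m − ρ_c) r → ρ_m = ρ_c (1 + h/r).
ρ_m = 2.86 × (1 + 5.99 km/32.9 km) = 3.38 g/cm³.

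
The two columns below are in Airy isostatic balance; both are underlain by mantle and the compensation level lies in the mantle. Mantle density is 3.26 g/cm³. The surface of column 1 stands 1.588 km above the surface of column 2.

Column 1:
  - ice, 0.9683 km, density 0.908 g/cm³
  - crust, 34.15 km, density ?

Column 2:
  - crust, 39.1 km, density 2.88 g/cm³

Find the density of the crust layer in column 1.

Take the compensation level at the base of the deeper column (depth z_c below the surface of column 1) and equate Σ ρ_i t_i down to z_c; mantle fills any gap and the z_c terms cancel.
Column 1: 0.9683×0.908 + 34.15×ρ + (z_c − 35.1183)×3.26
Column 2: 1.588×0 + 39.1×2.88 + (z_c − 1.588 − 39.1)×3.26
The z_c×3.26 term appears on both sides and cancels. Collect the known terms of each column as K = Σ(ρt)_known − 3.26 × (depth of known layers): K_1 = 0.8792164 − 3.26×35.1183 = −113.606442; K_2 = 112.608 − 3.26×(1.588 + 39.1) = −20.03488.
Balance: K_1 + 34.15×ρ = K_2, so ρ = (K_2 − K_1)/34.15 = 93.5716/34.15 = 2.74 g/cm³.

2.74 g/cm³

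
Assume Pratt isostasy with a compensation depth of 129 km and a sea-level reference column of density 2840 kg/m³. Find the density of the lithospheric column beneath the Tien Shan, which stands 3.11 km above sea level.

2770 kg/m³

Pratt balance: ρ_ref D = ρ (D + h).
ρ = ρ_ref D/(D + h) = 2840 × 129 km/(129 km + 3.11 km) = 2770 kg/m³.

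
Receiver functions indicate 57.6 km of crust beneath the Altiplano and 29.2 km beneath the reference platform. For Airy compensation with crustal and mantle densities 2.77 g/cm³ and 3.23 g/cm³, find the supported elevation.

Excess crust Δ = 57.6 km − 29.2 km = 28.4 km, split between elevation h and root r with h + r = Δ.
Airy balance ρ_c h = (ρ_m − ρ_c) r gives r = h ρ_c/(ρ_m − ρ_c), so h (1 + ρ_c/(ρ_m − ρ_c)) = Δ, i.e. h = Δ (ρ_m − ρ_c)/ρ_m.
h = 28.4 km × 0.46/3.23 = 4.04 km.

4.04 km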